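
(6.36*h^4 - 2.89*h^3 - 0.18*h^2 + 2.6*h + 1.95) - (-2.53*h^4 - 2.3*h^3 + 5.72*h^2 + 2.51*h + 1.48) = 8.89*h^4 - 0.59*h^3 - 5.9*h^2 + 0.0900000000000003*h + 0.47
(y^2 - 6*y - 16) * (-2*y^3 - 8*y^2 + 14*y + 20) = -2*y^5 + 4*y^4 + 94*y^3 + 64*y^2 - 344*y - 320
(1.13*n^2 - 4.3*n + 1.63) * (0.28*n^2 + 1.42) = 0.3164*n^4 - 1.204*n^3 + 2.061*n^2 - 6.106*n + 2.3146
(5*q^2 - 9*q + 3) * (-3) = -15*q^2 + 27*q - 9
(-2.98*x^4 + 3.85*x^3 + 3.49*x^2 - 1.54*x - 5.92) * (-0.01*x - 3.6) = 0.0298*x^5 + 10.6895*x^4 - 13.8949*x^3 - 12.5486*x^2 + 5.6032*x + 21.312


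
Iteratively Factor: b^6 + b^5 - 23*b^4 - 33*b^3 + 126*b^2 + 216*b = (b - 3)*(b^5 + 4*b^4 - 11*b^3 - 66*b^2 - 72*b) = (b - 4)*(b - 3)*(b^4 + 8*b^3 + 21*b^2 + 18*b) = (b - 4)*(b - 3)*(b + 2)*(b^3 + 6*b^2 + 9*b) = b*(b - 4)*(b - 3)*(b + 2)*(b^2 + 6*b + 9) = b*(b - 4)*(b - 3)*(b + 2)*(b + 3)*(b + 3)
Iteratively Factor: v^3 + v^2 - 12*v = (v - 3)*(v^2 + 4*v) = v*(v - 3)*(v + 4)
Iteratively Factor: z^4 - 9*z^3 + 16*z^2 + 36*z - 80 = (z - 4)*(z^3 - 5*z^2 - 4*z + 20) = (z - 5)*(z - 4)*(z^2 - 4) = (z - 5)*(z - 4)*(z - 2)*(z + 2)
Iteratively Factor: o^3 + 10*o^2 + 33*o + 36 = (o + 3)*(o^2 + 7*o + 12) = (o + 3)*(o + 4)*(o + 3)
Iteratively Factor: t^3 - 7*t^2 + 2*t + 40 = (t - 5)*(t^2 - 2*t - 8) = (t - 5)*(t - 4)*(t + 2)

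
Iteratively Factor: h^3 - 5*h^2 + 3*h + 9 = (h - 3)*(h^2 - 2*h - 3) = (h - 3)^2*(h + 1)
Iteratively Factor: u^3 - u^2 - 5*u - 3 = (u + 1)*(u^2 - 2*u - 3) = (u - 3)*(u + 1)*(u + 1)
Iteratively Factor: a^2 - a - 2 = (a - 2)*(a + 1)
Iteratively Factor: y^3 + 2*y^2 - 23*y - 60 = (y + 3)*(y^2 - y - 20) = (y + 3)*(y + 4)*(y - 5)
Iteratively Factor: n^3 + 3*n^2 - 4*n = (n - 1)*(n^2 + 4*n) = n*(n - 1)*(n + 4)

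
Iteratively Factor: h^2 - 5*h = (h - 5)*(h)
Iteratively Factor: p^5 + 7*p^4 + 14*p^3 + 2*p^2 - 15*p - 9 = (p - 1)*(p^4 + 8*p^3 + 22*p^2 + 24*p + 9) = (p - 1)*(p + 1)*(p^3 + 7*p^2 + 15*p + 9) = (p - 1)*(p + 1)*(p + 3)*(p^2 + 4*p + 3) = (p - 1)*(p + 1)^2*(p + 3)*(p + 3)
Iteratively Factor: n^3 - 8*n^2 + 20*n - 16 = (n - 2)*(n^2 - 6*n + 8) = (n - 4)*(n - 2)*(n - 2)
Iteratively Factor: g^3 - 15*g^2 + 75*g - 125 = (g - 5)*(g^2 - 10*g + 25) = (g - 5)^2*(g - 5)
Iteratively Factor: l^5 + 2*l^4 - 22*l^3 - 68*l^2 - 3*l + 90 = (l + 2)*(l^4 - 22*l^2 - 24*l + 45) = (l + 2)*(l + 3)*(l^3 - 3*l^2 - 13*l + 15) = (l - 5)*(l + 2)*(l + 3)*(l^2 + 2*l - 3) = (l - 5)*(l + 2)*(l + 3)^2*(l - 1)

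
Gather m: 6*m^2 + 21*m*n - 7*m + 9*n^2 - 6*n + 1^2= 6*m^2 + m*(21*n - 7) + 9*n^2 - 6*n + 1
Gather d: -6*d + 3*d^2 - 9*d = 3*d^2 - 15*d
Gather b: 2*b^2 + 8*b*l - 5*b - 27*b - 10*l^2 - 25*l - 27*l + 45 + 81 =2*b^2 + b*(8*l - 32) - 10*l^2 - 52*l + 126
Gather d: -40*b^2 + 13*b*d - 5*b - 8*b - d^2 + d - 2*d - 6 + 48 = -40*b^2 - 13*b - d^2 + d*(13*b - 1) + 42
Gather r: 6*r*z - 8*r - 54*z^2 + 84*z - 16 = r*(6*z - 8) - 54*z^2 + 84*z - 16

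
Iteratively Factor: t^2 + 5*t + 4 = (t + 1)*(t + 4)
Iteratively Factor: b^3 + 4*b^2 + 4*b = (b + 2)*(b^2 + 2*b) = (b + 2)^2*(b)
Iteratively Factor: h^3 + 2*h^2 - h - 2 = (h + 2)*(h^2 - 1) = (h + 1)*(h + 2)*(h - 1)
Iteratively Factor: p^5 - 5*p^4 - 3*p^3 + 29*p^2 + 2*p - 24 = (p + 1)*(p^4 - 6*p^3 + 3*p^2 + 26*p - 24) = (p + 1)*(p + 2)*(p^3 - 8*p^2 + 19*p - 12) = (p - 3)*(p + 1)*(p + 2)*(p^2 - 5*p + 4) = (p - 4)*(p - 3)*(p + 1)*(p + 2)*(p - 1)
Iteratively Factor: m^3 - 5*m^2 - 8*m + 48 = (m - 4)*(m^2 - m - 12) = (m - 4)^2*(m + 3)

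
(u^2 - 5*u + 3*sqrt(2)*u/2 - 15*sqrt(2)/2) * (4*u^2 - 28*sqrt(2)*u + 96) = 4*u^4 - 22*sqrt(2)*u^3 - 20*u^3 + 12*u^2 + 110*sqrt(2)*u^2 - 60*u + 144*sqrt(2)*u - 720*sqrt(2)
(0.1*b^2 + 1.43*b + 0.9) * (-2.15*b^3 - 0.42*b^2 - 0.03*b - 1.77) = -0.215*b^5 - 3.1165*b^4 - 2.5386*b^3 - 0.5979*b^2 - 2.5581*b - 1.593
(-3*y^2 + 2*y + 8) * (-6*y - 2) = 18*y^3 - 6*y^2 - 52*y - 16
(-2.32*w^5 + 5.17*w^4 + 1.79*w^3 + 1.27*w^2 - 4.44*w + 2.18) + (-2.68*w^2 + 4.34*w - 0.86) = -2.32*w^5 + 5.17*w^4 + 1.79*w^3 - 1.41*w^2 - 0.100000000000001*w + 1.32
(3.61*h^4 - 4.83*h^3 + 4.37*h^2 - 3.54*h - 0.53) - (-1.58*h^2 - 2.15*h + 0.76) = 3.61*h^4 - 4.83*h^3 + 5.95*h^2 - 1.39*h - 1.29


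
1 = 1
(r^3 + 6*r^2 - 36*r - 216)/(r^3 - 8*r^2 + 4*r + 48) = (r^2 + 12*r + 36)/(r^2 - 2*r - 8)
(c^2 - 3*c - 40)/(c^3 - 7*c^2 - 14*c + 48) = (c + 5)/(c^2 + c - 6)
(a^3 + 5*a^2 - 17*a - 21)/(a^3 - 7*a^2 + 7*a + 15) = (a + 7)/(a - 5)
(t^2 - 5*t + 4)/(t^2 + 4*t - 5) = (t - 4)/(t + 5)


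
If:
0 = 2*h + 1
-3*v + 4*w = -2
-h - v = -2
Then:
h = -1/2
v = 5/2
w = 11/8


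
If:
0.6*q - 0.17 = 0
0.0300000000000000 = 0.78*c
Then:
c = 0.04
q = 0.28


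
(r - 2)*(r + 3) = r^2 + r - 6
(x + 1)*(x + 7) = x^2 + 8*x + 7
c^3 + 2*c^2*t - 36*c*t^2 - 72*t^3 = (c - 6*t)*(c + 2*t)*(c + 6*t)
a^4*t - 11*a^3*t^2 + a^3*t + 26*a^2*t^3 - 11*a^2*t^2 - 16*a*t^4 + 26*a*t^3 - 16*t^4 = (a - 8*t)*(a - 2*t)*(a - t)*(a*t + t)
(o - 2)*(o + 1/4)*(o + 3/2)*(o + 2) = o^4 + 7*o^3/4 - 29*o^2/8 - 7*o - 3/2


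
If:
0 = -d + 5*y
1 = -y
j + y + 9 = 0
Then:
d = -5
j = -8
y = -1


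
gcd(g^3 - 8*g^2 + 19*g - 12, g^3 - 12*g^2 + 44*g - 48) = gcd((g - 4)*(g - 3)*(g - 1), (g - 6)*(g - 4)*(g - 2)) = g - 4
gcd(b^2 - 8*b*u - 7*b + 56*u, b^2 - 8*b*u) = -b + 8*u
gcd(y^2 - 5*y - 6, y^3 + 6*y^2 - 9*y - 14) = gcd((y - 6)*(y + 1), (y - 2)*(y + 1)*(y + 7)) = y + 1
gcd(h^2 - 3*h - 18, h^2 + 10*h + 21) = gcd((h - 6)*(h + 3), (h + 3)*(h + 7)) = h + 3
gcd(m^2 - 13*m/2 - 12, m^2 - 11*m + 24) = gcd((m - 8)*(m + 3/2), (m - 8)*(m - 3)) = m - 8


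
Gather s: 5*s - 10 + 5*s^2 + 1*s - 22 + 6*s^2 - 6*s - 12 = 11*s^2 - 44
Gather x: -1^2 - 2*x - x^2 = -x^2 - 2*x - 1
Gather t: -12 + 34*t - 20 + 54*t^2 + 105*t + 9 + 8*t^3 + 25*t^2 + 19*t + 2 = 8*t^3 + 79*t^2 + 158*t - 21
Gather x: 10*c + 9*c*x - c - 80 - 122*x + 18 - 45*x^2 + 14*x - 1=9*c - 45*x^2 + x*(9*c - 108) - 63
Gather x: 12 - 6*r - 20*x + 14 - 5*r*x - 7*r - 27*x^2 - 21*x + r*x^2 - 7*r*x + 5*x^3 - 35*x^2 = -13*r + 5*x^3 + x^2*(r - 62) + x*(-12*r - 41) + 26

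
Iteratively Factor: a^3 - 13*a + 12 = (a + 4)*(a^2 - 4*a + 3) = (a - 3)*(a + 4)*(a - 1)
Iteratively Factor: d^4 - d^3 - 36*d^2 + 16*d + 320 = (d + 4)*(d^3 - 5*d^2 - 16*d + 80) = (d + 4)^2*(d^2 - 9*d + 20) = (d - 4)*(d + 4)^2*(d - 5)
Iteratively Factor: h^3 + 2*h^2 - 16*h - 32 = (h - 4)*(h^2 + 6*h + 8) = (h - 4)*(h + 2)*(h + 4)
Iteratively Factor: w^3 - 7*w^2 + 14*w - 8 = (w - 4)*(w^2 - 3*w + 2) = (w - 4)*(w - 2)*(w - 1)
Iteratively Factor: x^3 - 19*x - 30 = (x + 3)*(x^2 - 3*x - 10) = (x + 2)*(x + 3)*(x - 5)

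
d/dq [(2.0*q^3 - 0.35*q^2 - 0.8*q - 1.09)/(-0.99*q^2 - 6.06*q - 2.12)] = (-1.98*q^4 - 24.24*q^3 - 11.391*q^2 - 0.6742*q - 4.9094)/(0.9801*q^4 + 11.9988*q^3 + 40.9212*q^2 + 25.6944*q + 4.4944)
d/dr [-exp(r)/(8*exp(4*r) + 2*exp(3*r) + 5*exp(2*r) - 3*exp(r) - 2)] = (24*exp(4*r) + 4*exp(3*r) + 5*exp(2*r) + 2)*exp(r)/(64*exp(8*r) + 32*exp(7*r) + 84*exp(6*r) - 28*exp(5*r) - 19*exp(4*r) - 38*exp(3*r) - 11*exp(2*r) + 12*exp(r) + 4)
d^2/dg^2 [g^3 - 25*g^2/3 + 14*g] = 6*g - 50/3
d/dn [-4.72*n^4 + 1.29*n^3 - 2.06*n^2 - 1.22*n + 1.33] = -18.88*n^3 + 3.87*n^2 - 4.12*n - 1.22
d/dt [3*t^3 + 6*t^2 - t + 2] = 9*t^2 + 12*t - 1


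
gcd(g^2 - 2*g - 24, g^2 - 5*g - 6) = g - 6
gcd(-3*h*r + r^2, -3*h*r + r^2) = -3*h*r + r^2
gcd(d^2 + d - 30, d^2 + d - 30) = d^2 + d - 30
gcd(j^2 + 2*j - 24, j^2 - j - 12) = j - 4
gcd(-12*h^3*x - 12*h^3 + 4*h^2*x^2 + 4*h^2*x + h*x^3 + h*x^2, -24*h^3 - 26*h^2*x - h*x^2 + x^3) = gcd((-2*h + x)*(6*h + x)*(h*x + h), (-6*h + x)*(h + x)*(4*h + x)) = 1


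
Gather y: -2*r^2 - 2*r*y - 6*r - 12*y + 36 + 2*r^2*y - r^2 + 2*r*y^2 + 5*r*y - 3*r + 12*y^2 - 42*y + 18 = -3*r^2 - 9*r + y^2*(2*r + 12) + y*(2*r^2 + 3*r - 54) + 54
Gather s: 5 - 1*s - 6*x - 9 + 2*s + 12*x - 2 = s + 6*x - 6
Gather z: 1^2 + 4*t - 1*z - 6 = 4*t - z - 5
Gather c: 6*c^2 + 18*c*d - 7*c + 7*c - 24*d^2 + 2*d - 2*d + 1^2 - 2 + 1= 6*c^2 + 18*c*d - 24*d^2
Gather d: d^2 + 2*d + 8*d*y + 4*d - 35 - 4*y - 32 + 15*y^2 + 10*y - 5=d^2 + d*(8*y + 6) + 15*y^2 + 6*y - 72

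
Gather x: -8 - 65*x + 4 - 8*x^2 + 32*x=-8*x^2 - 33*x - 4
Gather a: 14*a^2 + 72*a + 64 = 14*a^2 + 72*a + 64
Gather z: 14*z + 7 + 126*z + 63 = 140*z + 70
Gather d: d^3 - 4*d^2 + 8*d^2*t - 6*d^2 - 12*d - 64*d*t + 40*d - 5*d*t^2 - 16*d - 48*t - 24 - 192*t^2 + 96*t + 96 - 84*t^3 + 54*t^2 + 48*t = d^3 + d^2*(8*t - 10) + d*(-5*t^2 - 64*t + 12) - 84*t^3 - 138*t^2 + 96*t + 72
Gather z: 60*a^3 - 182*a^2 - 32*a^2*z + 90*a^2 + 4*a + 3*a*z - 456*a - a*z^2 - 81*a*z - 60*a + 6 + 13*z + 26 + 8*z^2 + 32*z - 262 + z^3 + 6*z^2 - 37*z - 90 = 60*a^3 - 92*a^2 - 512*a + z^3 + z^2*(14 - a) + z*(-32*a^2 - 78*a + 8) - 320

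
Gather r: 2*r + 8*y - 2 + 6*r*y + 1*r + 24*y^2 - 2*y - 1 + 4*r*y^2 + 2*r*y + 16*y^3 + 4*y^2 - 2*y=r*(4*y^2 + 8*y + 3) + 16*y^3 + 28*y^2 + 4*y - 3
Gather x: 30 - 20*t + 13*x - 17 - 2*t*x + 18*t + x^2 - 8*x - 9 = -2*t + x^2 + x*(5 - 2*t) + 4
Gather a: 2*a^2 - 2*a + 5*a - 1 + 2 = 2*a^2 + 3*a + 1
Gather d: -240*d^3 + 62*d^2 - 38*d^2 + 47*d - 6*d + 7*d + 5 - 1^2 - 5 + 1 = -240*d^3 + 24*d^2 + 48*d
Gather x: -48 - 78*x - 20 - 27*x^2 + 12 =-27*x^2 - 78*x - 56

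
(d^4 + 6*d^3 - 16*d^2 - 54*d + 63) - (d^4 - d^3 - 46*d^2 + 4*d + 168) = 7*d^3 + 30*d^2 - 58*d - 105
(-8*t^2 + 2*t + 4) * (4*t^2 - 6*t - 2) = -32*t^4 + 56*t^3 + 20*t^2 - 28*t - 8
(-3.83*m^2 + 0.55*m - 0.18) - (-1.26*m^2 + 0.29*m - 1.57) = -2.57*m^2 + 0.26*m + 1.39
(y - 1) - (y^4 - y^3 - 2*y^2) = -y^4 + y^3 + 2*y^2 + y - 1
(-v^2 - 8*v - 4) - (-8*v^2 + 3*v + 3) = 7*v^2 - 11*v - 7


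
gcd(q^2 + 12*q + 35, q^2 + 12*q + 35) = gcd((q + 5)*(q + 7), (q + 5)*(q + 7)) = q^2 + 12*q + 35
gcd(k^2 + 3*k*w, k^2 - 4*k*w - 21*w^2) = k + 3*w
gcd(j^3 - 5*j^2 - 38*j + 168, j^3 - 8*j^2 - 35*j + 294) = j^2 - j - 42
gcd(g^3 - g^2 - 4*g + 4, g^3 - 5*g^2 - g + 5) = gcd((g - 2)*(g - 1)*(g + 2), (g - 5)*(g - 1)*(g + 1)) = g - 1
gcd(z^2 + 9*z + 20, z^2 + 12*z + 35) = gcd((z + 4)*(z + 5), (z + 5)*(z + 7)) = z + 5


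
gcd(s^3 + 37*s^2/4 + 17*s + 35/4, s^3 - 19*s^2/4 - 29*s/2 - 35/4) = s^2 + 9*s/4 + 5/4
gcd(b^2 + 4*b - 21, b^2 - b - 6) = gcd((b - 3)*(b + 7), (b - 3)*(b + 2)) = b - 3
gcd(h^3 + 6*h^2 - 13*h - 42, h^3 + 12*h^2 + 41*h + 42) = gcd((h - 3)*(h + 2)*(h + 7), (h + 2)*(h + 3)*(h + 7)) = h^2 + 9*h + 14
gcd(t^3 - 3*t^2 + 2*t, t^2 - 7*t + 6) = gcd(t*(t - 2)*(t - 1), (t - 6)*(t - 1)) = t - 1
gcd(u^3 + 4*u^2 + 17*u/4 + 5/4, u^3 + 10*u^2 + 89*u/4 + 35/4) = u^2 + 3*u + 5/4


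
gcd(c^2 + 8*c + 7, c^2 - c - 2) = c + 1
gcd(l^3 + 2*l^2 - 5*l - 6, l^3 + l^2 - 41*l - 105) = l + 3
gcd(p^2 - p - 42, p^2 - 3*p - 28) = p - 7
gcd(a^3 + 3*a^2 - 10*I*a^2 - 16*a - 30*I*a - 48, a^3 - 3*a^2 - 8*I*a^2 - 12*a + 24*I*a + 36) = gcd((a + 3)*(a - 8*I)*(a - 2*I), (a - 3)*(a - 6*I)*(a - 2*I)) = a - 2*I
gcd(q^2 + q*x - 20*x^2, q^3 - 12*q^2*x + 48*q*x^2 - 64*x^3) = -q + 4*x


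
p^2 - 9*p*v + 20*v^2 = (p - 5*v)*(p - 4*v)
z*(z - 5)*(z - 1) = z^3 - 6*z^2 + 5*z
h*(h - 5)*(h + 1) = h^3 - 4*h^2 - 5*h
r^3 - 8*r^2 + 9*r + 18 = (r - 6)*(r - 3)*(r + 1)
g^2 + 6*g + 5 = (g + 1)*(g + 5)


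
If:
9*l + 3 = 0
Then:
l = -1/3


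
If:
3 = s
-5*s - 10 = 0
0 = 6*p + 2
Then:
No Solution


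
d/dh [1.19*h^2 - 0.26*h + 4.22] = 2.38*h - 0.26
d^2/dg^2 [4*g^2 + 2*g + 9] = 8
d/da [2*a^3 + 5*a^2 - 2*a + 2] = 6*a^2 + 10*a - 2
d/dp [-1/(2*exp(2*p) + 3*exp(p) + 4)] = (4*exp(p) + 3)*exp(p)/(2*exp(2*p) + 3*exp(p) + 4)^2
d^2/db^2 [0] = 0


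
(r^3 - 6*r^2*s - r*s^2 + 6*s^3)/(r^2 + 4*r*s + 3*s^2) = (r^2 - 7*r*s + 6*s^2)/(r + 3*s)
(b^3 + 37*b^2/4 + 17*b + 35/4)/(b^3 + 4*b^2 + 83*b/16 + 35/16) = 4*(b + 7)/(4*b + 7)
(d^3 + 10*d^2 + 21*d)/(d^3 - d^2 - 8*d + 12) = d*(d + 7)/(d^2 - 4*d + 4)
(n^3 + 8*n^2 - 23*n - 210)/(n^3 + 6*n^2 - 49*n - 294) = (n - 5)/(n - 7)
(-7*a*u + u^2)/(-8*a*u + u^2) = (7*a - u)/(8*a - u)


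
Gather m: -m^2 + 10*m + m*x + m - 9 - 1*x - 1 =-m^2 + m*(x + 11) - x - 10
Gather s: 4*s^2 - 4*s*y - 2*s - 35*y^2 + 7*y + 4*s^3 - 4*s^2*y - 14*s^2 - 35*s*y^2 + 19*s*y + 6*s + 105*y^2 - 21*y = 4*s^3 + s^2*(-4*y - 10) + s*(-35*y^2 + 15*y + 4) + 70*y^2 - 14*y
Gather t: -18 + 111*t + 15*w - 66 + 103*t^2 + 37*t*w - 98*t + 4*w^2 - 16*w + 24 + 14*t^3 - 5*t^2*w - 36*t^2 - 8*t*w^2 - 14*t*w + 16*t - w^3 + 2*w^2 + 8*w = 14*t^3 + t^2*(67 - 5*w) + t*(-8*w^2 + 23*w + 29) - w^3 + 6*w^2 + 7*w - 60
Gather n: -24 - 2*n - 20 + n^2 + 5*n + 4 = n^2 + 3*n - 40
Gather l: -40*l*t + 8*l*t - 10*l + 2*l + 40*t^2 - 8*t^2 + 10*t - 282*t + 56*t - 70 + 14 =l*(-32*t - 8) + 32*t^2 - 216*t - 56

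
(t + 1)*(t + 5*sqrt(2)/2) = t^2 + t + 5*sqrt(2)*t/2 + 5*sqrt(2)/2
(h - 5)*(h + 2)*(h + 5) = h^3 + 2*h^2 - 25*h - 50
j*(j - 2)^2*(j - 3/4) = j^4 - 19*j^3/4 + 7*j^2 - 3*j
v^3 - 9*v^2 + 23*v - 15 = (v - 5)*(v - 3)*(v - 1)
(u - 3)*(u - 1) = u^2 - 4*u + 3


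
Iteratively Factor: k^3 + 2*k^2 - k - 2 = (k + 1)*(k^2 + k - 2) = (k - 1)*(k + 1)*(k + 2)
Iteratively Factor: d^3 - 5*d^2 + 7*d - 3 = (d - 3)*(d^2 - 2*d + 1) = (d - 3)*(d - 1)*(d - 1)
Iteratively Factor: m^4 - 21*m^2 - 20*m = (m + 4)*(m^3 - 4*m^2 - 5*m) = (m - 5)*(m + 4)*(m^2 + m) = (m - 5)*(m + 1)*(m + 4)*(m)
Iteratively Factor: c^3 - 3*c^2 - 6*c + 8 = (c - 1)*(c^2 - 2*c - 8) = (c - 4)*(c - 1)*(c + 2)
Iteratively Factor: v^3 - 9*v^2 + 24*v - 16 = (v - 4)*(v^2 - 5*v + 4) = (v - 4)^2*(v - 1)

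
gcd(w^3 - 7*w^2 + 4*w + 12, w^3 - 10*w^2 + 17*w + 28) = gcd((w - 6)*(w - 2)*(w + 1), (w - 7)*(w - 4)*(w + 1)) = w + 1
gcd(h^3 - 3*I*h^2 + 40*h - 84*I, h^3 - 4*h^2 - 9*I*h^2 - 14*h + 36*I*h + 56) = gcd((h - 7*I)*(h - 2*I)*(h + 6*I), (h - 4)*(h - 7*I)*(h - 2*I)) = h^2 - 9*I*h - 14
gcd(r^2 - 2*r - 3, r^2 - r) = 1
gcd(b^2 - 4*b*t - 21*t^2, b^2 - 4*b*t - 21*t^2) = -b^2 + 4*b*t + 21*t^2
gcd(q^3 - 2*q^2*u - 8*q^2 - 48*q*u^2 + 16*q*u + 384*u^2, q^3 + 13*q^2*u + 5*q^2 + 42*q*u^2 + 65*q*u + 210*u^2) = q + 6*u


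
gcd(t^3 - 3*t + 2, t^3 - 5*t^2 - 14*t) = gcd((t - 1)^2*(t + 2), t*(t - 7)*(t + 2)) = t + 2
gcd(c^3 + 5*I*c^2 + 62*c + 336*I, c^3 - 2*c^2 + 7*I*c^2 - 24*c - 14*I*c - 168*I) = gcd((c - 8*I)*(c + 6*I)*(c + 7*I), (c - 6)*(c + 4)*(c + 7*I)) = c + 7*I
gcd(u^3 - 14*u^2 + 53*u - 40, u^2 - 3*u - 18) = 1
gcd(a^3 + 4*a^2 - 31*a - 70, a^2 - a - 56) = a + 7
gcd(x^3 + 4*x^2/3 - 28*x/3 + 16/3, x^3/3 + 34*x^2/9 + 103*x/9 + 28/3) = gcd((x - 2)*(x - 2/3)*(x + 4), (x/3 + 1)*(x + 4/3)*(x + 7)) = 1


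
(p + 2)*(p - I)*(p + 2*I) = p^3 + 2*p^2 + I*p^2 + 2*p + 2*I*p + 4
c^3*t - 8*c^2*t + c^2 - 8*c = c*(c - 8)*(c*t + 1)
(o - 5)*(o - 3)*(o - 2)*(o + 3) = o^4 - 7*o^3 + o^2 + 63*o - 90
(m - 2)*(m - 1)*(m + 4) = m^3 + m^2 - 10*m + 8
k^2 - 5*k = k*(k - 5)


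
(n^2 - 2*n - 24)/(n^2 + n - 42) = (n + 4)/(n + 7)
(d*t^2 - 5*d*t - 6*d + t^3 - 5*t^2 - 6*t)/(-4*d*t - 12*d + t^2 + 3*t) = (-d*t^2 + 5*d*t + 6*d - t^3 + 5*t^2 + 6*t)/(4*d*t + 12*d - t^2 - 3*t)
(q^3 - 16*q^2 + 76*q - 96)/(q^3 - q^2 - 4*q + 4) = (q^2 - 14*q + 48)/(q^2 + q - 2)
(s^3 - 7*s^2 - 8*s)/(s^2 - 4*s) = (s^2 - 7*s - 8)/(s - 4)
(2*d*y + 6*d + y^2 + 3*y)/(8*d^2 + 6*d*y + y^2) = (y + 3)/(4*d + y)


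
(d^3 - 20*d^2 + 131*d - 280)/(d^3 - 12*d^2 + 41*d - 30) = (d^2 - 15*d + 56)/(d^2 - 7*d + 6)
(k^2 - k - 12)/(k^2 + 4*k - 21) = (k^2 - k - 12)/(k^2 + 4*k - 21)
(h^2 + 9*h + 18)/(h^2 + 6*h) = (h + 3)/h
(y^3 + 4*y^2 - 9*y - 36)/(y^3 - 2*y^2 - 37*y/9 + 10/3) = 9*(y^2 + 7*y + 12)/(9*y^2 + 9*y - 10)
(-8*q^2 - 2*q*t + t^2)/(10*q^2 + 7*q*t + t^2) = (-4*q + t)/(5*q + t)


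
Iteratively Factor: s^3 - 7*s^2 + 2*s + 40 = (s - 5)*(s^2 - 2*s - 8) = (s - 5)*(s - 4)*(s + 2)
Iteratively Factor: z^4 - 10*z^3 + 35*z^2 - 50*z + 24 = (z - 2)*(z^3 - 8*z^2 + 19*z - 12) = (z - 3)*(z - 2)*(z^2 - 5*z + 4) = (z - 3)*(z - 2)*(z - 1)*(z - 4)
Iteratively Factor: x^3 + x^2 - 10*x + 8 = (x - 1)*(x^2 + 2*x - 8) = (x - 2)*(x - 1)*(x + 4)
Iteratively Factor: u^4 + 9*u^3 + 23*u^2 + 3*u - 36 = (u - 1)*(u^3 + 10*u^2 + 33*u + 36) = (u - 1)*(u + 4)*(u^2 + 6*u + 9) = (u - 1)*(u + 3)*(u + 4)*(u + 3)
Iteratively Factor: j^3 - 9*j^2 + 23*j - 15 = (j - 1)*(j^2 - 8*j + 15) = (j - 5)*(j - 1)*(j - 3)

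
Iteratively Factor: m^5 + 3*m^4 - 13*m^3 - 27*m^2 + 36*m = (m + 3)*(m^4 - 13*m^2 + 12*m) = (m - 1)*(m + 3)*(m^3 + m^2 - 12*m) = m*(m - 1)*(m + 3)*(m^2 + m - 12) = m*(m - 3)*(m - 1)*(m + 3)*(m + 4)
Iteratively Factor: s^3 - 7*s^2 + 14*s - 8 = (s - 2)*(s^2 - 5*s + 4) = (s - 2)*(s - 1)*(s - 4)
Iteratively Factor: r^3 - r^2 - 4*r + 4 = (r - 2)*(r^2 + r - 2) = (r - 2)*(r + 2)*(r - 1)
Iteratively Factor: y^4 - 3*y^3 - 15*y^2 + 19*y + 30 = (y - 5)*(y^3 + 2*y^2 - 5*y - 6) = (y - 5)*(y - 2)*(y^2 + 4*y + 3) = (y - 5)*(y - 2)*(y + 1)*(y + 3)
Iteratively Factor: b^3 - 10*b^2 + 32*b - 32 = (b - 4)*(b^2 - 6*b + 8) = (b - 4)*(b - 2)*(b - 4)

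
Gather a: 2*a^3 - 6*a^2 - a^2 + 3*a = 2*a^3 - 7*a^2 + 3*a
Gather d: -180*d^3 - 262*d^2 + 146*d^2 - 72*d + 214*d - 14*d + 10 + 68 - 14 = -180*d^3 - 116*d^2 + 128*d + 64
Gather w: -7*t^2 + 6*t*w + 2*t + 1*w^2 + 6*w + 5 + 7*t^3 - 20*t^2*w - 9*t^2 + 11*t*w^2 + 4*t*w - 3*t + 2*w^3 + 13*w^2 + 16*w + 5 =7*t^3 - 16*t^2 - t + 2*w^3 + w^2*(11*t + 14) + w*(-20*t^2 + 10*t + 22) + 10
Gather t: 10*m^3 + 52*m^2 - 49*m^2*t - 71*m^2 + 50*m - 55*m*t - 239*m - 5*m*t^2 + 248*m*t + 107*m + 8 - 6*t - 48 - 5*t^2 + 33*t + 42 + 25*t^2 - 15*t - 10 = 10*m^3 - 19*m^2 - 82*m + t^2*(20 - 5*m) + t*(-49*m^2 + 193*m + 12) - 8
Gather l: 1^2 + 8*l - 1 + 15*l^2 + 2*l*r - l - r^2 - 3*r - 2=15*l^2 + l*(2*r + 7) - r^2 - 3*r - 2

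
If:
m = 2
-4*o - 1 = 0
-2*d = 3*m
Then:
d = -3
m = 2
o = -1/4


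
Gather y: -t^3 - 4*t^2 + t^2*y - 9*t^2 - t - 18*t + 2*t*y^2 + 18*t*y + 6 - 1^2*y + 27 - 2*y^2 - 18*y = -t^3 - 13*t^2 - 19*t + y^2*(2*t - 2) + y*(t^2 + 18*t - 19) + 33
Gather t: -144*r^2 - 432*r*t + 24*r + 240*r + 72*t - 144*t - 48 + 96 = -144*r^2 + 264*r + t*(-432*r - 72) + 48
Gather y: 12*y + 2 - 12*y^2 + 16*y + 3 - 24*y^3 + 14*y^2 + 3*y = -24*y^3 + 2*y^2 + 31*y + 5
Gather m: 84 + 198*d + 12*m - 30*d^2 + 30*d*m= -30*d^2 + 198*d + m*(30*d + 12) + 84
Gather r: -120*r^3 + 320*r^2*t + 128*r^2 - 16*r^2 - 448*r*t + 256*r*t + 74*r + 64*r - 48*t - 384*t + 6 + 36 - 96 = -120*r^3 + r^2*(320*t + 112) + r*(138 - 192*t) - 432*t - 54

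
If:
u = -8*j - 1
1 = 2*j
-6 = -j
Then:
No Solution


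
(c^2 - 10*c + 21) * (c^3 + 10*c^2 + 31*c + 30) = c^5 - 48*c^3 - 70*c^2 + 351*c + 630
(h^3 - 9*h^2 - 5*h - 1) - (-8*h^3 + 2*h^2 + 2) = 9*h^3 - 11*h^2 - 5*h - 3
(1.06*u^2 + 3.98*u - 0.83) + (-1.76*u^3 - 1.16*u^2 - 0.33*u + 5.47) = -1.76*u^3 - 0.0999999999999999*u^2 + 3.65*u + 4.64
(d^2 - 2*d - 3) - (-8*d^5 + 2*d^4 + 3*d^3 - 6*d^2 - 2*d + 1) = 8*d^5 - 2*d^4 - 3*d^3 + 7*d^2 - 4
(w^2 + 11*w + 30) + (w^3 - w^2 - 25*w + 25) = w^3 - 14*w + 55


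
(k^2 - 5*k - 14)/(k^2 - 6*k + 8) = (k^2 - 5*k - 14)/(k^2 - 6*k + 8)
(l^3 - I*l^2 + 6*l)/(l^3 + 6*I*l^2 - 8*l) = (l - 3*I)/(l + 4*I)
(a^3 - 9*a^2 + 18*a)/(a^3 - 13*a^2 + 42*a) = (a - 3)/(a - 7)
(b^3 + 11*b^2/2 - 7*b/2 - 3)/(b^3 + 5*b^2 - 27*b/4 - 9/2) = 2*(b - 1)/(2*b - 3)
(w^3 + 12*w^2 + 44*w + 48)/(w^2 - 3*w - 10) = (w^2 + 10*w + 24)/(w - 5)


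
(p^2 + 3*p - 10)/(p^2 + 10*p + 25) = (p - 2)/(p + 5)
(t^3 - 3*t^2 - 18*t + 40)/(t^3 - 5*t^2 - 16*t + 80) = (t - 2)/(t - 4)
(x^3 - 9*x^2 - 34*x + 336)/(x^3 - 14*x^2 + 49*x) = (x^2 - 2*x - 48)/(x*(x - 7))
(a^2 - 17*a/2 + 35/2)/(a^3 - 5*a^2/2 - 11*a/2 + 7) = (a - 5)/(a^2 + a - 2)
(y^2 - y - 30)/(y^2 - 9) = (y^2 - y - 30)/(y^2 - 9)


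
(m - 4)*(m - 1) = m^2 - 5*m + 4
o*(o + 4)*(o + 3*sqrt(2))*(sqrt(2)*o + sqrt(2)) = sqrt(2)*o^4 + 6*o^3 + 5*sqrt(2)*o^3 + 4*sqrt(2)*o^2 + 30*o^2 + 24*o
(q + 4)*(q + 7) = q^2 + 11*q + 28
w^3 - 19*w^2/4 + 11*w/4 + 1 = (w - 4)*(w - 1)*(w + 1/4)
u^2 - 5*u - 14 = (u - 7)*(u + 2)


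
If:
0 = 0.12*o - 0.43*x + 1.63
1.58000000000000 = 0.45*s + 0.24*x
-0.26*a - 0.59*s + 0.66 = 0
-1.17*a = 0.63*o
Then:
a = -0.52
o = 0.96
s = 1.35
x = 4.06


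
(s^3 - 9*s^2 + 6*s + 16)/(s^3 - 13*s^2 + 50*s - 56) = (s^2 - 7*s - 8)/(s^2 - 11*s + 28)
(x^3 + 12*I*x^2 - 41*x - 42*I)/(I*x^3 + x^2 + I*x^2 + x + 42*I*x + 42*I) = (-I*x^3 + 12*x^2 + 41*I*x - 42)/(x^3 + x^2*(1 - I) + x*(42 - I) + 42)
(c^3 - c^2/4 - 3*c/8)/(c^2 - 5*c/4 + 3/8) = c*(2*c + 1)/(2*c - 1)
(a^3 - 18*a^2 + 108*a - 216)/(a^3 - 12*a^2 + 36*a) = (a - 6)/a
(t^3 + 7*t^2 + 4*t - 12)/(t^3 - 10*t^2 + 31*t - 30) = (t^3 + 7*t^2 + 4*t - 12)/(t^3 - 10*t^2 + 31*t - 30)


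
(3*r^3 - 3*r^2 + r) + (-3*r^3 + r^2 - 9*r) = -2*r^2 - 8*r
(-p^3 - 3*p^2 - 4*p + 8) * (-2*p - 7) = 2*p^4 + 13*p^3 + 29*p^2 + 12*p - 56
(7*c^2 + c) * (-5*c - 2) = -35*c^3 - 19*c^2 - 2*c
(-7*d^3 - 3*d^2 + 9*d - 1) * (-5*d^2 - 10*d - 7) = 35*d^5 + 85*d^4 + 34*d^3 - 64*d^2 - 53*d + 7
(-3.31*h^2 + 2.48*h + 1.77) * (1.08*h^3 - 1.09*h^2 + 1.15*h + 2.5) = -3.5748*h^5 + 6.2863*h^4 - 4.5981*h^3 - 7.3523*h^2 + 8.2355*h + 4.425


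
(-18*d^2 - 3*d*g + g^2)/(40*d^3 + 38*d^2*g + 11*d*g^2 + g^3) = (-18*d^2 - 3*d*g + g^2)/(40*d^3 + 38*d^2*g + 11*d*g^2 + g^3)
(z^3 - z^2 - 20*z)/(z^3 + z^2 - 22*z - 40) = z/(z + 2)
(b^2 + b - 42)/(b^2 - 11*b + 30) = (b + 7)/(b - 5)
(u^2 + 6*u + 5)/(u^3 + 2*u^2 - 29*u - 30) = (u + 5)/(u^2 + u - 30)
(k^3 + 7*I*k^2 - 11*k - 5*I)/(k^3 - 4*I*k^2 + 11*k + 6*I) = (k + 5*I)/(k - 6*I)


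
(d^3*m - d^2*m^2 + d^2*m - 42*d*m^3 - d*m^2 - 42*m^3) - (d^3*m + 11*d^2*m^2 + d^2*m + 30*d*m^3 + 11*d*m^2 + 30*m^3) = -12*d^2*m^2 - 72*d*m^3 - 12*d*m^2 - 72*m^3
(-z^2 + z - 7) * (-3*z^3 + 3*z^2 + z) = 3*z^5 - 6*z^4 + 23*z^3 - 20*z^2 - 7*z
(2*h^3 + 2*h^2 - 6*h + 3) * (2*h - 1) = 4*h^4 + 2*h^3 - 14*h^2 + 12*h - 3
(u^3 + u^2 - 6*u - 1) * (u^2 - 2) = u^5 + u^4 - 8*u^3 - 3*u^2 + 12*u + 2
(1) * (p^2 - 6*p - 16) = p^2 - 6*p - 16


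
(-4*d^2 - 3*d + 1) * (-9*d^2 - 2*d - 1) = 36*d^4 + 35*d^3 + d^2 + d - 1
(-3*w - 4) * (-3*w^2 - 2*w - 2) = 9*w^3 + 18*w^2 + 14*w + 8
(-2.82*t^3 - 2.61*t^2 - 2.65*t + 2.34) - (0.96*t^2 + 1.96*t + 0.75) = -2.82*t^3 - 3.57*t^2 - 4.61*t + 1.59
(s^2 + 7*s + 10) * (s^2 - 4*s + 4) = s^4 + 3*s^3 - 14*s^2 - 12*s + 40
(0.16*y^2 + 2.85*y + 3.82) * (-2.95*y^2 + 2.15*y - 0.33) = -0.472*y^4 - 8.0635*y^3 - 5.1943*y^2 + 7.2725*y - 1.2606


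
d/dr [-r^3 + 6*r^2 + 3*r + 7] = -3*r^2 + 12*r + 3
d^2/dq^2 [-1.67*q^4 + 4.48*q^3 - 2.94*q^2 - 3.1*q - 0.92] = -20.04*q^2 + 26.88*q - 5.88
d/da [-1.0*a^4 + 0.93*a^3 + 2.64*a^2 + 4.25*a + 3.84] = -4.0*a^3 + 2.79*a^2 + 5.28*a + 4.25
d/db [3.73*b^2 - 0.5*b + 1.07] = 7.46*b - 0.5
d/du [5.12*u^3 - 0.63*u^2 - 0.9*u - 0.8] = 15.36*u^2 - 1.26*u - 0.9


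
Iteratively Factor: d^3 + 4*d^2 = (d)*(d^2 + 4*d) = d*(d + 4)*(d)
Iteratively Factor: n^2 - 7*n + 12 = (n - 3)*(n - 4)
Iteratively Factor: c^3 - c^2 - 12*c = (c)*(c^2 - c - 12) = c*(c + 3)*(c - 4)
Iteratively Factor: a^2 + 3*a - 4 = (a + 4)*(a - 1)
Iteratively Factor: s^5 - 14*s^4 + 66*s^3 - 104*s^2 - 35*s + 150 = (s - 5)*(s^4 - 9*s^3 + 21*s^2 + s - 30) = (s - 5)*(s - 2)*(s^3 - 7*s^2 + 7*s + 15) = (s - 5)*(s - 3)*(s - 2)*(s^2 - 4*s - 5) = (s - 5)^2*(s - 3)*(s - 2)*(s + 1)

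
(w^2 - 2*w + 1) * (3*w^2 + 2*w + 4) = 3*w^4 - 4*w^3 + 3*w^2 - 6*w + 4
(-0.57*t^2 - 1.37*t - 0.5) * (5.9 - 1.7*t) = 0.969*t^3 - 1.034*t^2 - 7.233*t - 2.95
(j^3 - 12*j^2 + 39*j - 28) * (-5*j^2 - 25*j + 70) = -5*j^5 + 35*j^4 + 175*j^3 - 1675*j^2 + 3430*j - 1960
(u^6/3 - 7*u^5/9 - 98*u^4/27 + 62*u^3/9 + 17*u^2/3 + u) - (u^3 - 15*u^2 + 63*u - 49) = u^6/3 - 7*u^5/9 - 98*u^4/27 + 53*u^3/9 + 62*u^2/3 - 62*u + 49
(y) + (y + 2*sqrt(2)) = 2*y + 2*sqrt(2)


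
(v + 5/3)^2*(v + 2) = v^3 + 16*v^2/3 + 85*v/9 + 50/9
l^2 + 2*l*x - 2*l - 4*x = (l - 2)*(l + 2*x)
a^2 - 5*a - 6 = (a - 6)*(a + 1)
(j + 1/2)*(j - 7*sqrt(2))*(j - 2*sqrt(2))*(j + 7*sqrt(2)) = j^4 - 2*sqrt(2)*j^3 + j^3/2 - 98*j^2 - sqrt(2)*j^2 - 49*j + 196*sqrt(2)*j + 98*sqrt(2)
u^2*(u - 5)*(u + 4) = u^4 - u^3 - 20*u^2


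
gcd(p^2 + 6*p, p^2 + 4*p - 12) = p + 6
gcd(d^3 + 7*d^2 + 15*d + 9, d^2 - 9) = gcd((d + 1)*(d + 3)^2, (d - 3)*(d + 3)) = d + 3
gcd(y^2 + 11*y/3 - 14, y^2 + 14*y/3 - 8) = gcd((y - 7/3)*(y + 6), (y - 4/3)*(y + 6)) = y + 6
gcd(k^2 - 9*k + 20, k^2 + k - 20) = k - 4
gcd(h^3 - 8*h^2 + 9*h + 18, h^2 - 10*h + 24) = h - 6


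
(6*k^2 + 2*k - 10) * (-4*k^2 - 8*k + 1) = -24*k^4 - 56*k^3 + 30*k^2 + 82*k - 10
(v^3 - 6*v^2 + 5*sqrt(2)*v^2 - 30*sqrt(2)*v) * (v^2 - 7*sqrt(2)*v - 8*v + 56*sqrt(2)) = v^5 - 14*v^4 - 2*sqrt(2)*v^4 - 22*v^3 + 28*sqrt(2)*v^3 - 96*sqrt(2)*v^2 + 980*v^2 - 3360*v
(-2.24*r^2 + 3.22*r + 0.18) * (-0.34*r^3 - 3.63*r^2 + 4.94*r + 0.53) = 0.7616*r^5 + 7.0364*r^4 - 22.8154*r^3 + 14.0662*r^2 + 2.5958*r + 0.0954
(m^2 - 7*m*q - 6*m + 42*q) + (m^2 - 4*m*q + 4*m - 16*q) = 2*m^2 - 11*m*q - 2*m + 26*q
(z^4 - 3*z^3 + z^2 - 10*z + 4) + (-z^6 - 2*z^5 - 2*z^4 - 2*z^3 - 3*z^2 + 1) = -z^6 - 2*z^5 - z^4 - 5*z^3 - 2*z^2 - 10*z + 5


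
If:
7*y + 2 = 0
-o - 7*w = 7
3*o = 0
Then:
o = 0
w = -1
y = -2/7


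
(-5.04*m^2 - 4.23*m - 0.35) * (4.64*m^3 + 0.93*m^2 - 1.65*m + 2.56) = -23.3856*m^5 - 24.3144*m^4 + 2.7581*m^3 - 6.2484*m^2 - 10.2513*m - 0.896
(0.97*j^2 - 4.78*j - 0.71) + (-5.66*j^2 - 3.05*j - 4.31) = -4.69*j^2 - 7.83*j - 5.02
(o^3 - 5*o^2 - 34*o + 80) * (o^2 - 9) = o^5 - 5*o^4 - 43*o^3 + 125*o^2 + 306*o - 720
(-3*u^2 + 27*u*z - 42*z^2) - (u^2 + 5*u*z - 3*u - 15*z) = -4*u^2 + 22*u*z + 3*u - 42*z^2 + 15*z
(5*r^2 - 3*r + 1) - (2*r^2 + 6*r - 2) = 3*r^2 - 9*r + 3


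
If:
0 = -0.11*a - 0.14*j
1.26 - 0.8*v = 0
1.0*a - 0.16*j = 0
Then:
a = 0.00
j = 0.00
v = 1.58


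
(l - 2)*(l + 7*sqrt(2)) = l^2 - 2*l + 7*sqrt(2)*l - 14*sqrt(2)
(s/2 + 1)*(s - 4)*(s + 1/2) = s^3/2 - 3*s^2/4 - 9*s/2 - 2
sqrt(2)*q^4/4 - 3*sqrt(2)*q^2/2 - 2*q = q*(q/2 + sqrt(2)/2)*(q - 2*sqrt(2))*(sqrt(2)*q/2 + 1)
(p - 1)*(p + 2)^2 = p^3 + 3*p^2 - 4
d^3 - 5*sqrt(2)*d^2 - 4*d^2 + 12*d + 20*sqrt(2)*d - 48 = (d - 4)*(d - 3*sqrt(2))*(d - 2*sqrt(2))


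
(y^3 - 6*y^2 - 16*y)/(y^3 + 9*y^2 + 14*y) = (y - 8)/(y + 7)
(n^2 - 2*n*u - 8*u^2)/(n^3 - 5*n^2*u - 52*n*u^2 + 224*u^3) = (-n - 2*u)/(-n^2 + n*u + 56*u^2)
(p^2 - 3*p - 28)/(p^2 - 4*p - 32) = (p - 7)/(p - 8)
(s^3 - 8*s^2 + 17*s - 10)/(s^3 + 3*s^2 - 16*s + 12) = (s - 5)/(s + 6)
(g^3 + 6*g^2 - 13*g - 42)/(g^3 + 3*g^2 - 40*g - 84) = (g - 3)/(g - 6)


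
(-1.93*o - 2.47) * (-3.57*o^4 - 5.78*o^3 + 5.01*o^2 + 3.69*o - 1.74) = 6.8901*o^5 + 19.9733*o^4 + 4.6073*o^3 - 19.4964*o^2 - 5.7561*o + 4.2978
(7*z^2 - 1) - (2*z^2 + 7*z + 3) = 5*z^2 - 7*z - 4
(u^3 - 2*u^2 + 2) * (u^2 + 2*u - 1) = u^5 - 5*u^3 + 4*u^2 + 4*u - 2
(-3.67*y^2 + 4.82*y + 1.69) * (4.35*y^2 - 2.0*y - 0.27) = -15.9645*y^4 + 28.307*y^3 - 1.2976*y^2 - 4.6814*y - 0.4563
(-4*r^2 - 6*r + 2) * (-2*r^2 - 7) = 8*r^4 + 12*r^3 + 24*r^2 + 42*r - 14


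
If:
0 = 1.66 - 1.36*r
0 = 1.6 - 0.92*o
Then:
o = 1.74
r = 1.22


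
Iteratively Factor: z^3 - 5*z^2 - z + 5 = (z - 1)*(z^2 - 4*z - 5) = (z - 1)*(z + 1)*(z - 5)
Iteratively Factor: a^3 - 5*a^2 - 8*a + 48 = (a - 4)*(a^2 - a - 12) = (a - 4)*(a + 3)*(a - 4)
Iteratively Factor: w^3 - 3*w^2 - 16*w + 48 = (w + 4)*(w^2 - 7*w + 12) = (w - 3)*(w + 4)*(w - 4)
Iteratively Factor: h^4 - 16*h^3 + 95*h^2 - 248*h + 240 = (h - 3)*(h^3 - 13*h^2 + 56*h - 80) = (h - 4)*(h - 3)*(h^2 - 9*h + 20) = (h - 4)^2*(h - 3)*(h - 5)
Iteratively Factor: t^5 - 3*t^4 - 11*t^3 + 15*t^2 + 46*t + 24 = (t + 1)*(t^4 - 4*t^3 - 7*t^2 + 22*t + 24) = (t - 4)*(t + 1)*(t^3 - 7*t - 6) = (t - 4)*(t - 3)*(t + 1)*(t^2 + 3*t + 2) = (t - 4)*(t - 3)*(t + 1)*(t + 2)*(t + 1)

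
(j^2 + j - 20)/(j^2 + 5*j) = (j - 4)/j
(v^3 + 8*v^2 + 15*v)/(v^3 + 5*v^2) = (v + 3)/v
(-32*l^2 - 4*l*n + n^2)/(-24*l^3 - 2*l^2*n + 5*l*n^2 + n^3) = (8*l - n)/(6*l^2 - l*n - n^2)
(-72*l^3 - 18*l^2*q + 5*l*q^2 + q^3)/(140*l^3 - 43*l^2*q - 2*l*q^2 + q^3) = (18*l^2 + 9*l*q + q^2)/(-35*l^2 + 2*l*q + q^2)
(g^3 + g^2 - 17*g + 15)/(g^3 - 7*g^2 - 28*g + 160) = (g^2 - 4*g + 3)/(g^2 - 12*g + 32)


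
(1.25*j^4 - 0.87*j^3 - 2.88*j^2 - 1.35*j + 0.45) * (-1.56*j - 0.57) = -1.95*j^5 + 0.6447*j^4 + 4.9887*j^3 + 3.7476*j^2 + 0.0674999999999999*j - 0.2565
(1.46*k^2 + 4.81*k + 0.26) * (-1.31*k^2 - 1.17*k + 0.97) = -1.9126*k^4 - 8.0093*k^3 - 4.5521*k^2 + 4.3615*k + 0.2522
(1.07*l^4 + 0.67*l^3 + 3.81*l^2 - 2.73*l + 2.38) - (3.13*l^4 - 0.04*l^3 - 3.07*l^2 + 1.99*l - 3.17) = -2.06*l^4 + 0.71*l^3 + 6.88*l^2 - 4.72*l + 5.55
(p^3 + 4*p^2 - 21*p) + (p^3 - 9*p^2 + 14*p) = 2*p^3 - 5*p^2 - 7*p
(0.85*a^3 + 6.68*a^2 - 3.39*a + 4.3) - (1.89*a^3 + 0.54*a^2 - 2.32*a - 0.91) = -1.04*a^3 + 6.14*a^2 - 1.07*a + 5.21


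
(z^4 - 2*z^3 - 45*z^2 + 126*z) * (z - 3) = z^5 - 5*z^4 - 39*z^3 + 261*z^2 - 378*z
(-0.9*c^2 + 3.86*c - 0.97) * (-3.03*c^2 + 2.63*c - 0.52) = 2.727*c^4 - 14.0628*c^3 + 13.5589*c^2 - 4.5583*c + 0.5044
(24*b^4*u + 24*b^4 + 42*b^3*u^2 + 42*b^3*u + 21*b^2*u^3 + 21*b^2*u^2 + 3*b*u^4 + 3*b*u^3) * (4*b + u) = 96*b^5*u + 96*b^5 + 192*b^4*u^2 + 192*b^4*u + 126*b^3*u^3 + 126*b^3*u^2 + 33*b^2*u^4 + 33*b^2*u^3 + 3*b*u^5 + 3*b*u^4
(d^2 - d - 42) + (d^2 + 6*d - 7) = 2*d^2 + 5*d - 49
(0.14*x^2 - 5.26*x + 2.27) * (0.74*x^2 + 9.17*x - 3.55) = 0.1036*x^4 - 2.6086*x^3 - 47.0514*x^2 + 39.4889*x - 8.0585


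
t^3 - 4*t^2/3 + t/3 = t*(t - 1)*(t - 1/3)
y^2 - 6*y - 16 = (y - 8)*(y + 2)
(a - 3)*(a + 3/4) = a^2 - 9*a/4 - 9/4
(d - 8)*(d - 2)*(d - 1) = d^3 - 11*d^2 + 26*d - 16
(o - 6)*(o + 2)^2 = o^3 - 2*o^2 - 20*o - 24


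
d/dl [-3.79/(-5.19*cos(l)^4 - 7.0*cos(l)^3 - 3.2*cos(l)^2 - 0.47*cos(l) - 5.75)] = (78.6804*cos(l)^3 + 79.59*cos(l)^2 + 24.256*cos(l) + 1.7813)*sin(l)/(5.19*cos(l)^4 + 7.0*cos(l)^3 + 3.2*cos(l)^2 + 0.47*cos(l) + 5.75)^2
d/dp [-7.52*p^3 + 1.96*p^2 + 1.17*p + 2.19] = -22.56*p^2 + 3.92*p + 1.17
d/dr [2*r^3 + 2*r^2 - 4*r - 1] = 6*r^2 + 4*r - 4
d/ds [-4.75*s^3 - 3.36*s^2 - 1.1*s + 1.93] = -14.25*s^2 - 6.72*s - 1.1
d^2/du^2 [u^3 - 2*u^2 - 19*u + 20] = 6*u - 4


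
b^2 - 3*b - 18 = (b - 6)*(b + 3)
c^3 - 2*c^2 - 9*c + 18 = (c - 3)*(c - 2)*(c + 3)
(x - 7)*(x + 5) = x^2 - 2*x - 35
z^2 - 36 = (z - 6)*(z + 6)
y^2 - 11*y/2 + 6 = (y - 4)*(y - 3/2)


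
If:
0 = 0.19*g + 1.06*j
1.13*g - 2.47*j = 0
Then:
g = 0.00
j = 0.00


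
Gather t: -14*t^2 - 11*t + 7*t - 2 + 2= -14*t^2 - 4*t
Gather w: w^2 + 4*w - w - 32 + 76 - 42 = w^2 + 3*w + 2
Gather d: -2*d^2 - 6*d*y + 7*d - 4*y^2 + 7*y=-2*d^2 + d*(7 - 6*y) - 4*y^2 + 7*y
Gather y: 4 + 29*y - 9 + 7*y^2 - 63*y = 7*y^2 - 34*y - 5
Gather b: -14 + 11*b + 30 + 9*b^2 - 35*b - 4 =9*b^2 - 24*b + 12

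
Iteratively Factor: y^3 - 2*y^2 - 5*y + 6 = (y - 3)*(y^2 + y - 2) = (y - 3)*(y + 2)*(y - 1)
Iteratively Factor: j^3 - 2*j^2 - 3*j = (j)*(j^2 - 2*j - 3) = j*(j + 1)*(j - 3)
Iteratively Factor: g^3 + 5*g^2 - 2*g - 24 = (g + 3)*(g^2 + 2*g - 8) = (g - 2)*(g + 3)*(g + 4)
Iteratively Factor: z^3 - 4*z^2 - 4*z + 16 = (z - 2)*(z^2 - 2*z - 8) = (z - 4)*(z - 2)*(z + 2)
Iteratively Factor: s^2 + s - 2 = (s + 2)*(s - 1)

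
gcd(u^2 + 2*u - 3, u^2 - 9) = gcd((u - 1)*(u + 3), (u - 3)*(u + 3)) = u + 3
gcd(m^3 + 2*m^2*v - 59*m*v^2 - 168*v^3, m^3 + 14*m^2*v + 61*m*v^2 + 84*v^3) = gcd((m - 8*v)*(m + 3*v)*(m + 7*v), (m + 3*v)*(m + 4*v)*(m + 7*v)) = m^2 + 10*m*v + 21*v^2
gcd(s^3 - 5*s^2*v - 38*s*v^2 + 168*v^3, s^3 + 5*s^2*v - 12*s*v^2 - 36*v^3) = s + 6*v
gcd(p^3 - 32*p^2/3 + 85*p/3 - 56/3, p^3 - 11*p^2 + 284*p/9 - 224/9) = p^2 - 29*p/3 + 56/3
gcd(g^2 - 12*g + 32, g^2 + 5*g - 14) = 1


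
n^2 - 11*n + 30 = (n - 6)*(n - 5)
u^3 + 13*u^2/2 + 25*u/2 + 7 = (u + 1)*(u + 2)*(u + 7/2)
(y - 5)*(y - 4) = y^2 - 9*y + 20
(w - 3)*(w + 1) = w^2 - 2*w - 3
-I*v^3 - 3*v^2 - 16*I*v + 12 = (v - 6*I)*(v + 2*I)*(-I*v + 1)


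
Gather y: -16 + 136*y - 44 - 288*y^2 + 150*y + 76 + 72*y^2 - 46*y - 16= -216*y^2 + 240*y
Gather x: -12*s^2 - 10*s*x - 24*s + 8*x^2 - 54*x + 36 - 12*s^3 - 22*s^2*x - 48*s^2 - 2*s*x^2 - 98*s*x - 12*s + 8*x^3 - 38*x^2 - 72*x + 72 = -12*s^3 - 60*s^2 - 36*s + 8*x^3 + x^2*(-2*s - 30) + x*(-22*s^2 - 108*s - 126) + 108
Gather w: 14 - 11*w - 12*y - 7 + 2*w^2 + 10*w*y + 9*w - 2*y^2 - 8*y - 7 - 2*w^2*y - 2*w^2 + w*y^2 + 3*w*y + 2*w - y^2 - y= -2*w^2*y + w*(y^2 + 13*y) - 3*y^2 - 21*y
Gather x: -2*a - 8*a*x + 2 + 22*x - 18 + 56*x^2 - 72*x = -2*a + 56*x^2 + x*(-8*a - 50) - 16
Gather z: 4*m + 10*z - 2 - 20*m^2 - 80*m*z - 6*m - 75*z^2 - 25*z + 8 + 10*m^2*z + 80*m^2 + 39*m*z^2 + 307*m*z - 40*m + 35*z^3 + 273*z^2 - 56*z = 60*m^2 - 42*m + 35*z^3 + z^2*(39*m + 198) + z*(10*m^2 + 227*m - 71) + 6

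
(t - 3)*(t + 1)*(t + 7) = t^3 + 5*t^2 - 17*t - 21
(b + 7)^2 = b^2 + 14*b + 49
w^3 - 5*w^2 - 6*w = w*(w - 6)*(w + 1)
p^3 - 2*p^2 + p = p*(p - 1)^2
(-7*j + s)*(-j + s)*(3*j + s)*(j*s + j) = 21*j^4*s + 21*j^4 - 17*j^3*s^2 - 17*j^3*s - 5*j^2*s^3 - 5*j^2*s^2 + j*s^4 + j*s^3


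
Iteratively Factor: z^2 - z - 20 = (z + 4)*(z - 5)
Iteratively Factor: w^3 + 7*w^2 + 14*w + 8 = (w + 4)*(w^2 + 3*w + 2) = (w + 2)*(w + 4)*(w + 1)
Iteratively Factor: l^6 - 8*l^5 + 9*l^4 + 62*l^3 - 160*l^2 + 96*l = (l)*(l^5 - 8*l^4 + 9*l^3 + 62*l^2 - 160*l + 96) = l*(l + 3)*(l^4 - 11*l^3 + 42*l^2 - 64*l + 32) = l*(l - 4)*(l + 3)*(l^3 - 7*l^2 + 14*l - 8) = l*(l - 4)*(l - 2)*(l + 3)*(l^2 - 5*l + 4) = l*(l - 4)*(l - 2)*(l - 1)*(l + 3)*(l - 4)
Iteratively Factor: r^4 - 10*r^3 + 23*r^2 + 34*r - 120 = (r + 2)*(r^3 - 12*r^2 + 47*r - 60) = (r - 4)*(r + 2)*(r^2 - 8*r + 15) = (r - 5)*(r - 4)*(r + 2)*(r - 3)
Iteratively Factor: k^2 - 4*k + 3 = (k - 1)*(k - 3)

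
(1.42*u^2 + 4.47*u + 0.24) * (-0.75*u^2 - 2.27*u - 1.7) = -1.065*u^4 - 6.5759*u^3 - 12.7409*u^2 - 8.1438*u - 0.408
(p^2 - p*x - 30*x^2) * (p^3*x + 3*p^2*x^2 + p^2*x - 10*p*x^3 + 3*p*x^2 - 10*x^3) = p^5*x + 2*p^4*x^2 + p^4*x - 43*p^3*x^3 + 2*p^3*x^2 - 80*p^2*x^4 - 43*p^2*x^3 + 300*p*x^5 - 80*p*x^4 + 300*x^5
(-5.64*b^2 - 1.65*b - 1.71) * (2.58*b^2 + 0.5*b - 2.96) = -14.5512*b^4 - 7.077*b^3 + 11.4576*b^2 + 4.029*b + 5.0616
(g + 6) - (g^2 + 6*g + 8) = -g^2 - 5*g - 2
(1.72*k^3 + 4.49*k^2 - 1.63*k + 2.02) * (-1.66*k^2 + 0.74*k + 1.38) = -2.8552*k^5 - 6.1806*k^4 + 8.402*k^3 + 1.6368*k^2 - 0.7546*k + 2.7876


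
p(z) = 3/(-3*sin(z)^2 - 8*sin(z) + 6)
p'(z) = 3*(6*sin(z)*cos(z) + 8*cos(z))/(-3*sin(z)^2 - 8*sin(z) + 6)^2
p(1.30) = -0.67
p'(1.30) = 0.55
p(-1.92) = 0.28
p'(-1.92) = -0.02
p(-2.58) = 0.32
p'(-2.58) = -0.14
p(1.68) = -0.61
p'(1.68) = -0.19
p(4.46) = 0.27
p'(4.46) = -0.01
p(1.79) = -0.64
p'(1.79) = -0.42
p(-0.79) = 0.30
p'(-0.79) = 0.08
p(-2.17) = 0.28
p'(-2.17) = -0.05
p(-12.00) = 3.56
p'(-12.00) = 39.90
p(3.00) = 0.62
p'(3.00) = -1.14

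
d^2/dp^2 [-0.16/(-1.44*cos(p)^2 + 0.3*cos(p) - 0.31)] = (-1.327104*(1 - cos(p)^2)^2 + 0.20736*cos(p)^3 - 0.392256*cos(p)^2 - 0.4296*cos(p) + 1.213056)/(1.44*cos(p)^2 - 0.3*cos(p) + 0.31)^3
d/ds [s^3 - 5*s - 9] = 3*s^2 - 5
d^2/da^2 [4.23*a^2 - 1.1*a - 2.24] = 8.46000000000000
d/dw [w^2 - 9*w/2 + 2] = 2*w - 9/2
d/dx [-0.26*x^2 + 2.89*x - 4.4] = 2.89 - 0.52*x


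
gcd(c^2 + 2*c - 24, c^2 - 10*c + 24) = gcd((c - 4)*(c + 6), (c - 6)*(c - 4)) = c - 4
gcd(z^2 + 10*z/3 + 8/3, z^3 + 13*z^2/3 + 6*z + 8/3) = z^2 + 10*z/3 + 8/3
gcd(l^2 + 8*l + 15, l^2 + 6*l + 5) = l + 5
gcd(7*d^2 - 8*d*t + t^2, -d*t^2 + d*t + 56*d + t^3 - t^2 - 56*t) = -d + t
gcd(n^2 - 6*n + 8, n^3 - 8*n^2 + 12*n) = n - 2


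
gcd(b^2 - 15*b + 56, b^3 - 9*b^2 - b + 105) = b - 7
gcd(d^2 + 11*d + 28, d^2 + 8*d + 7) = d + 7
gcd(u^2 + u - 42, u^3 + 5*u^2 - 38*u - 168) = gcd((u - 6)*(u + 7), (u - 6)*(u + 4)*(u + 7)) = u^2 + u - 42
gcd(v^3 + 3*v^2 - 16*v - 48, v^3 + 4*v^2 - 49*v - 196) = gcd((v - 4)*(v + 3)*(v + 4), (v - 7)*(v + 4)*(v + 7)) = v + 4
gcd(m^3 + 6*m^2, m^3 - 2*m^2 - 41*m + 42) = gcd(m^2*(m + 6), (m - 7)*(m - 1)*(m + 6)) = m + 6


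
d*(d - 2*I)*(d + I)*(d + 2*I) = d^4 + I*d^3 + 4*d^2 + 4*I*d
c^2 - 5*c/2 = c*(c - 5/2)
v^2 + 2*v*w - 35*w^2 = (v - 5*w)*(v + 7*w)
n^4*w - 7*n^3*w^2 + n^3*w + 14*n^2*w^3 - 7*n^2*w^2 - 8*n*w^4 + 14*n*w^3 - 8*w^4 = (n - 4*w)*(n - 2*w)*(n - w)*(n*w + w)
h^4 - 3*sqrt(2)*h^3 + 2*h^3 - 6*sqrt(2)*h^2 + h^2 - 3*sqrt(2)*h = h*(h + 1)^2*(h - 3*sqrt(2))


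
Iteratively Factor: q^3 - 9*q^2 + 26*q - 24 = (q - 2)*(q^2 - 7*q + 12) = (q - 3)*(q - 2)*(q - 4)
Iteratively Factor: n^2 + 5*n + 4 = (n + 4)*(n + 1)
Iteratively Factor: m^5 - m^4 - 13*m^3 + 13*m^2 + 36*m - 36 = (m - 1)*(m^4 - 13*m^2 + 36) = (m - 2)*(m - 1)*(m^3 + 2*m^2 - 9*m - 18) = (m - 3)*(m - 2)*(m - 1)*(m^2 + 5*m + 6) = (m - 3)*(m - 2)*(m - 1)*(m + 3)*(m + 2)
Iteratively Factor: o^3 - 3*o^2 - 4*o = (o - 4)*(o^2 + o) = o*(o - 4)*(o + 1)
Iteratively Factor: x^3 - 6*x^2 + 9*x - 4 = (x - 1)*(x^2 - 5*x + 4) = (x - 4)*(x - 1)*(x - 1)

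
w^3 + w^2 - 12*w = w*(w - 3)*(w + 4)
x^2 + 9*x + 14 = (x + 2)*(x + 7)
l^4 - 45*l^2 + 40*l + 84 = (l - 6)*(l - 2)*(l + 1)*(l + 7)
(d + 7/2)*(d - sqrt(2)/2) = d^2 - sqrt(2)*d/2 + 7*d/2 - 7*sqrt(2)/4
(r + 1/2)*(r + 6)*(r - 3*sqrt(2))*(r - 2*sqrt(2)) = r^4 - 5*sqrt(2)*r^3 + 13*r^3/2 - 65*sqrt(2)*r^2/2 + 15*r^2 - 15*sqrt(2)*r + 78*r + 36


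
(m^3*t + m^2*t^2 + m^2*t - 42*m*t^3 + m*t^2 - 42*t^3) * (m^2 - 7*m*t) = m^5*t - 6*m^4*t^2 + m^4*t - 49*m^3*t^3 - 6*m^3*t^2 + 294*m^2*t^4 - 49*m^2*t^3 + 294*m*t^4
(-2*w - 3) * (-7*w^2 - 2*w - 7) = 14*w^3 + 25*w^2 + 20*w + 21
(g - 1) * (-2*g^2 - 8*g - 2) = -2*g^3 - 6*g^2 + 6*g + 2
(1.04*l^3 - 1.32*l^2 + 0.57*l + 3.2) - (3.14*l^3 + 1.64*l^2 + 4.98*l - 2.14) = -2.1*l^3 - 2.96*l^2 - 4.41*l + 5.34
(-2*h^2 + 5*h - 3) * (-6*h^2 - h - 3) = 12*h^4 - 28*h^3 + 19*h^2 - 12*h + 9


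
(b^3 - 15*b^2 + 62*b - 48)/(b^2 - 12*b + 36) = (b^2 - 9*b + 8)/(b - 6)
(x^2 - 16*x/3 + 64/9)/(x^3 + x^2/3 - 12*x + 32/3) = (x - 8/3)/(x^2 + 3*x - 4)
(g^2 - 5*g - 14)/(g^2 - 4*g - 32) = (-g^2 + 5*g + 14)/(-g^2 + 4*g + 32)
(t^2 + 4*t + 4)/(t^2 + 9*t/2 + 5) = 2*(t + 2)/(2*t + 5)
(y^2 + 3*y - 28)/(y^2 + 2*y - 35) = (y - 4)/(y - 5)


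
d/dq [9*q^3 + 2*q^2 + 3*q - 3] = 27*q^2 + 4*q + 3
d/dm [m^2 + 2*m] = 2*m + 2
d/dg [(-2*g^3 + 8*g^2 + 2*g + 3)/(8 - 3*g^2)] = 2*(3*g^4 - 21*g^2 + 73*g + 8)/(9*g^4 - 48*g^2 + 64)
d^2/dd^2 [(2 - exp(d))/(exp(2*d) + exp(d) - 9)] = (-exp(4*d) + 9*exp(3*d) - 48*exp(2*d) + 65*exp(d) - 63)*exp(d)/(exp(6*d) + 3*exp(5*d) - 24*exp(4*d) - 53*exp(3*d) + 216*exp(2*d) + 243*exp(d) - 729)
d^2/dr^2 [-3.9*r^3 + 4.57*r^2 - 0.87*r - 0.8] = 9.14 - 23.4*r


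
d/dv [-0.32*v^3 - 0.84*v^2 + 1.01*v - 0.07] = -0.96*v^2 - 1.68*v + 1.01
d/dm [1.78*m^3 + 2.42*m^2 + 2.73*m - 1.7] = 5.34*m^2 + 4.84*m + 2.73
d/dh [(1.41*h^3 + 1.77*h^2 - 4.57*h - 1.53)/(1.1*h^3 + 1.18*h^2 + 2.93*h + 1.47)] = (-8.88178419700125e-16*h^5 - 0.283199999999999*h^4 + 18.3166*h^3 + 21.8458*h^2 + 8.8146*h - 2.235)/(1.21*h^6 + 2.596*h^5 + 7.8384*h^4 + 10.1488*h^3 + 12.0541*h^2 + 8.6142*h + 2.1609)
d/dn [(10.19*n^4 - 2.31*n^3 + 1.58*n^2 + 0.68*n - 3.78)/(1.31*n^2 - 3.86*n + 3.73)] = (26.6978*n^5 - 121.0263*n^4 + 169.868*n^3 - 32.8385*n^2 + 21.6904*n - 12.0544)/(1.7161*n^4 - 10.1132*n^3 + 24.6722*n^2 - 28.7956*n + 13.9129)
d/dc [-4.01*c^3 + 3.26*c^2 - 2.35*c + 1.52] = -12.03*c^2 + 6.52*c - 2.35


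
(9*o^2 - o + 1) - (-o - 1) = 9*o^2 + 2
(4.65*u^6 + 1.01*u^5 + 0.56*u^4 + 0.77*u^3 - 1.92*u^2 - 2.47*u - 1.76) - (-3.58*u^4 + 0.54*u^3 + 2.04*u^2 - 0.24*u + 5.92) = 4.65*u^6 + 1.01*u^5 + 4.14*u^4 + 0.23*u^3 - 3.96*u^2 - 2.23*u - 7.68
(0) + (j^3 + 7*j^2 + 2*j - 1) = j^3 + 7*j^2 + 2*j - 1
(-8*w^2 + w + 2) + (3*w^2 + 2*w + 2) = -5*w^2 + 3*w + 4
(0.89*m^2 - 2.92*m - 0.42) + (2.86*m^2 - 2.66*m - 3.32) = 3.75*m^2 - 5.58*m - 3.74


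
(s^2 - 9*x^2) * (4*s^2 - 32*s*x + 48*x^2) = 4*s^4 - 32*s^3*x + 12*s^2*x^2 + 288*s*x^3 - 432*x^4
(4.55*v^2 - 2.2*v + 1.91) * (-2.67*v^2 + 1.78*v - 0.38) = -12.1485*v^4 + 13.973*v^3 - 10.7447*v^2 + 4.2358*v - 0.7258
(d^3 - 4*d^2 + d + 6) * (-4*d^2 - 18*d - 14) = -4*d^5 - 2*d^4 + 54*d^3 + 14*d^2 - 122*d - 84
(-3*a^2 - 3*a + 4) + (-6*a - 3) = -3*a^2 - 9*a + 1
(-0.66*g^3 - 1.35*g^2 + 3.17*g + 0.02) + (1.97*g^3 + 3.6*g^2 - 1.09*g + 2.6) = 1.31*g^3 + 2.25*g^2 + 2.08*g + 2.62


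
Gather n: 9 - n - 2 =7 - n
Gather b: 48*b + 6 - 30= 48*b - 24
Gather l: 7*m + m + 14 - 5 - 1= 8*m + 8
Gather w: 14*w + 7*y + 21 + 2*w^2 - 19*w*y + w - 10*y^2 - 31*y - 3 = 2*w^2 + w*(15 - 19*y) - 10*y^2 - 24*y + 18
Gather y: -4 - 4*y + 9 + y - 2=3 - 3*y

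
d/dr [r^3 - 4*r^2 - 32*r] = 3*r^2 - 8*r - 32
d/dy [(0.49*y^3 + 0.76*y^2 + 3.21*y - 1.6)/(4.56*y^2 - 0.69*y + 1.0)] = (2.2344*y^4 - 0.6762*y^3 - 13.692*y^2 + 16.112*y + 2.106)/(20.7936*y^4 - 6.2928*y^3 + 9.5961*y^2 - 1.38*y + 1.0)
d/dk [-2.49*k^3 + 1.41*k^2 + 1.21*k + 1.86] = -7.47*k^2 + 2.82*k + 1.21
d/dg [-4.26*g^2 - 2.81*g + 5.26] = -8.52*g - 2.81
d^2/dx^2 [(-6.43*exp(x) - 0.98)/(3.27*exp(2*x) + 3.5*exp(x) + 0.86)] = (-68.755347*exp(4*x) + 31.6751819999999*exp(3*x) + 74.846376*exp(2*x) + 18.373124*exp(x) - 1.805828)*exp(x)/(34.965783*exp(6*x) + 112.27545*exp(5*x) + 147.760182*exp(4*x) + 101.9312*exp(3*x) + 38.860476*exp(2*x) + 7.7658*exp(x) + 0.636056)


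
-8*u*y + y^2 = y*(-8*u + y)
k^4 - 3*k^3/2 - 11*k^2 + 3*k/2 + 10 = (k - 4)*(k - 1)*(k + 1)*(k + 5/2)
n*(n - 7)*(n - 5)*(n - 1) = n^4 - 13*n^3 + 47*n^2 - 35*n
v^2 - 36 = (v - 6)*(v + 6)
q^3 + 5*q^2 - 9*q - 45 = (q - 3)*(q + 3)*(q + 5)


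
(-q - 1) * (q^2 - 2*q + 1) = -q^3 + q^2 + q - 1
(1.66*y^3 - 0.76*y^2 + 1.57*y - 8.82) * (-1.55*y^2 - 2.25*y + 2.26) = -2.573*y^5 - 2.557*y^4 + 3.0281*y^3 + 8.4209*y^2 + 23.3932*y - 19.9332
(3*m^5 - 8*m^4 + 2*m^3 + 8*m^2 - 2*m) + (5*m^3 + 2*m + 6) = 3*m^5 - 8*m^4 + 7*m^3 + 8*m^2 + 6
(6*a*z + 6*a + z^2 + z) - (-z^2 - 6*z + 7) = 6*a*z + 6*a + 2*z^2 + 7*z - 7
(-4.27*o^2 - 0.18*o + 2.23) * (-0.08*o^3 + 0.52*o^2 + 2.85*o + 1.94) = 0.3416*o^5 - 2.206*o^4 - 12.4415*o^3 - 7.6372*o^2 + 6.0063*o + 4.3262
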